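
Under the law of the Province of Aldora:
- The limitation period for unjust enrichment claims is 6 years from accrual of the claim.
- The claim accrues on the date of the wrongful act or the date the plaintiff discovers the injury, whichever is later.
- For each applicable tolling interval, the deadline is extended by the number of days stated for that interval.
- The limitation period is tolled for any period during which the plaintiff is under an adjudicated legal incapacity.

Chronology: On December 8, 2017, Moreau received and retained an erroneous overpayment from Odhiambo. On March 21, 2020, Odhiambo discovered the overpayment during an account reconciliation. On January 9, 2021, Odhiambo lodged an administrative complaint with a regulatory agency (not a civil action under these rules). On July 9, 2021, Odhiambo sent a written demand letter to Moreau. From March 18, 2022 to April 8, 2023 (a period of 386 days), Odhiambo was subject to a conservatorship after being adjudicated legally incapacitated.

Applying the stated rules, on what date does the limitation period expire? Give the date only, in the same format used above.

Taking the later of the act (December 8, 2017) and discovery (March 21, 2020), the claim accrued on March 21, 2020.
6 years from March 21, 2020 is March 21, 2026.
Because the plaintiff's legal incapacity ran from March 18, 2022 to April 8, 2023, the deadline is extended by 386 days to April 11, 2027.
None of the other events listed affects the running of the period under the stated rules.

April 11, 2027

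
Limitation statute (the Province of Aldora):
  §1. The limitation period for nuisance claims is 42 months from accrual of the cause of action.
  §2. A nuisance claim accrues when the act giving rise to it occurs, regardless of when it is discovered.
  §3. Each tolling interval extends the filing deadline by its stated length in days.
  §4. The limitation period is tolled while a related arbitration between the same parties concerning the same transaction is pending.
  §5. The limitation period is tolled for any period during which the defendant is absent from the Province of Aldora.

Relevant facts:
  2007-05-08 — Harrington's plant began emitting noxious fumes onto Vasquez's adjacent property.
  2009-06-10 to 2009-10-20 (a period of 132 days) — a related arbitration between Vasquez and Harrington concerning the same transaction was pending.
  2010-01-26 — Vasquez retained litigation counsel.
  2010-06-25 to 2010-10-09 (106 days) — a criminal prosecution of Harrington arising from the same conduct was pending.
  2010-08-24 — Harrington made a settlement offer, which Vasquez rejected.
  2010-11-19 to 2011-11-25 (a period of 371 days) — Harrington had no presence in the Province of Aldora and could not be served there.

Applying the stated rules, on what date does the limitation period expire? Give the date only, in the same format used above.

The cause of action accrued on 2007-05-08, the date of the act.
42 months from 2007-05-08 is 2010-11-08.
The pending related arbitration from 2009-06-10 to 2009-10-20 tolled the period for 132 days, extending the deadline to 2011-03-20.
The period was tolled for 371 days by the defendant's absence from the jurisdiction (2010-11-19 to 2011-11-25), pushing the deadline to 2012-03-25.
The pending criminal prosecution from 2010-06-25 to 2010-10-09 does not toll the period, because no stated rule makes a criminal prosecution a tolling event.
Nothing else in the chronology tolls or restarts the period.

2012-03-25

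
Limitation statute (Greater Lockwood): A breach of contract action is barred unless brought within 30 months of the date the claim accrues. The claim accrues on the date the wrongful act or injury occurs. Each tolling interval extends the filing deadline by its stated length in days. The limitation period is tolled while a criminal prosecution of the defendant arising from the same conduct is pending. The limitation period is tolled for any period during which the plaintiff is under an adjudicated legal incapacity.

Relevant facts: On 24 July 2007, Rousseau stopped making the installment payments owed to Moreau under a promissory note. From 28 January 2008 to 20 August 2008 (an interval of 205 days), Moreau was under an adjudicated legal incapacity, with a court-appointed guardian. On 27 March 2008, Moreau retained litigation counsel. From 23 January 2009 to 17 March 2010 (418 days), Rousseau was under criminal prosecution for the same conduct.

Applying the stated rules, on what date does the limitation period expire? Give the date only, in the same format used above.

The claim accrued on 24 July 2007, the date of the act.
The untolled deadline — 30 months after 24 July 2007 — is 24 January 2010.
The plaintiff's legal incapacity from 28 January 2008 to 20 August 2008 tolled the period for 205 days, extending the deadline to 17 August 2010.
The pending criminal prosecution from 23 January 2009 to 17 March 2010 tolled the period for 418 days, extending the deadline to 9 October 2011.
The other events in the timeline have no effect on the limitation period under the stated rules.

9 October 2011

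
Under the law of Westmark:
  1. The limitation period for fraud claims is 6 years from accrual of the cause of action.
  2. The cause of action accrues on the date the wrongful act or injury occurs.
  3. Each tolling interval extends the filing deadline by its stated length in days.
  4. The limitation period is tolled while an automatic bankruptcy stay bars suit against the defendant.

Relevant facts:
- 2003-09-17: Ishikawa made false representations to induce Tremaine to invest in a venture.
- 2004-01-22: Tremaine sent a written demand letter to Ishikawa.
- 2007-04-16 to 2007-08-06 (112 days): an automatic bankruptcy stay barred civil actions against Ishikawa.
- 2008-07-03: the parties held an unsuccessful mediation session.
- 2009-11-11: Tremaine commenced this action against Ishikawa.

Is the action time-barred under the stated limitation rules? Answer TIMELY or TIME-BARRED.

TIMELY

The claim accrued on 2003-09-17, when the wrongful act occurred.
6 years from 2003-09-17 is 2009-09-17.
The period was tolled for 112 days by the automatic bankruptcy stay (2007-04-16 to 2007-08-06), pushing the deadline to 2010-01-07.
The other events in the timeline have no effect on the limitation period under the stated rules.
The 2009-11-11 filing precedes the 2010-01-07 deadline; the claim is timely.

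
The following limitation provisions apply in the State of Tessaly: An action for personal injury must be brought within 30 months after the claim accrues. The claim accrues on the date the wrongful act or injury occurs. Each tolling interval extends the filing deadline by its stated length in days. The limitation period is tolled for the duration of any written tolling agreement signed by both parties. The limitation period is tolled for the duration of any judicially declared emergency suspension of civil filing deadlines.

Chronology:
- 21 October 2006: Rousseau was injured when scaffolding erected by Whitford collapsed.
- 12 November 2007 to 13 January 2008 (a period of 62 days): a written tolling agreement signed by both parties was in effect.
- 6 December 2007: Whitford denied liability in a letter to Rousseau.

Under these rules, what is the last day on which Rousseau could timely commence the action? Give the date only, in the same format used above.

The claim accrued on 21 October 2006, the date of the act.
30 months from 21 October 2006 is 21 April 2009.
The written tolling agreement from 12 November 2007 to 13 January 2008 tolled the period for 62 days, extending the deadline to 22 June 2009.
The other events in the timeline have no effect on the limitation period under the stated rules.

22 June 2009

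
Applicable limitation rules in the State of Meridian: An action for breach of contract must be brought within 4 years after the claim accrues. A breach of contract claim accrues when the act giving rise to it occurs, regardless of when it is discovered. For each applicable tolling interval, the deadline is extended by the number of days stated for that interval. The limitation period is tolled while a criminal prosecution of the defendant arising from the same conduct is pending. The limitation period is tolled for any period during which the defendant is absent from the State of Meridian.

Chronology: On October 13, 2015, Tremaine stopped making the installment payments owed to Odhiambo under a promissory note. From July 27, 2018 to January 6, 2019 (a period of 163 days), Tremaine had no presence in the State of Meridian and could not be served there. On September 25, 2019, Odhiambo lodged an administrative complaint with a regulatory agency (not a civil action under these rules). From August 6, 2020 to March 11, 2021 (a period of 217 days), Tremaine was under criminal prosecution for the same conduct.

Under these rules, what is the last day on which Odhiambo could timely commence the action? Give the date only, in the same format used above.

The limitation period began to run on October 13, 2015.
4 years from October 13, 2015 is October 13, 2019.
Because the defendant's absence from the jurisdiction ran from July 27, 2018 to January 6, 2019, the deadline is extended by 163 days to March 24, 2020.
By the time the pending criminal prosecution began on August 6, 2020, the limitation period had already expired on March 24, 2020; that interval cannot revive it.
None of the other events listed affects the running of the period under the stated rules.

March 24, 2020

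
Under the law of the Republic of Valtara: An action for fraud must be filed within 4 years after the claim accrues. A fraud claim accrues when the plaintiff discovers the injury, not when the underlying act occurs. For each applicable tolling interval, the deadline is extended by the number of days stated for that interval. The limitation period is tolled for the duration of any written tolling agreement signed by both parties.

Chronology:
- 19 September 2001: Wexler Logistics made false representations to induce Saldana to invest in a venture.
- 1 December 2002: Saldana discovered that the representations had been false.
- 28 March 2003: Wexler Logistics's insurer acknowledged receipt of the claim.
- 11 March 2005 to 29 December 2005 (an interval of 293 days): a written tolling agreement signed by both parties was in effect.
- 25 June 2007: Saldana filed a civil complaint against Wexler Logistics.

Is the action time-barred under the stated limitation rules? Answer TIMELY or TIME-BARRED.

The claim did not accrue until Saldana discovered the injury on 1 December 2002; the 19 September 2001 act date does not start the clock under the stated rule.
The untolled deadline — 4 years after 1 December 2002 — is 1 December 2006.
The written tolling agreement from 11 March 2005 to 29 December 2005 tolled the period for 293 days, extending the deadline to 20 September 2007.
Nothing else in the chronology tolls or restarts the period.
Saldana filed on 25 June 2007, before the 20 September 2007 deadline, so the action is timely.

TIMELY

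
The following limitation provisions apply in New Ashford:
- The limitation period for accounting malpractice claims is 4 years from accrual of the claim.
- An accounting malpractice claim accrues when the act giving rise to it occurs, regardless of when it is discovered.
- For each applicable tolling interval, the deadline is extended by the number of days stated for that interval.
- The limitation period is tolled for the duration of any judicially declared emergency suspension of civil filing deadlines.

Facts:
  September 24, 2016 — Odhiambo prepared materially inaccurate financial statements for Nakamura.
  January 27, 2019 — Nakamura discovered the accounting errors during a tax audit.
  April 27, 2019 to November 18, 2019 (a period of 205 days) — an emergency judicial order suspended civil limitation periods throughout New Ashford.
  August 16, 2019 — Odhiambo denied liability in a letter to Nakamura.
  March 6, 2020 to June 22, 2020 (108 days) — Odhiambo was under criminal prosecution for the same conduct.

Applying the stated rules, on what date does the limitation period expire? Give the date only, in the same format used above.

April 17, 2021

Because the rule ties accrual to occurrence, the claim accrued on September 24, 2016, not on the January 27, 2019 discovery date.
4 years from September 24, 2016 is September 24, 2020.
Because the emergency suspension of filing deadlines ran from April 27, 2019 to November 18, 2019, the deadline is extended by 205 days to April 17, 2021.
The pending criminal prosecution from March 6, 2020 to June 22, 2020 does not toll the period, because no stated rule makes a criminal prosecution a tolling event.
None of the other events listed affects the running of the period under the stated rules.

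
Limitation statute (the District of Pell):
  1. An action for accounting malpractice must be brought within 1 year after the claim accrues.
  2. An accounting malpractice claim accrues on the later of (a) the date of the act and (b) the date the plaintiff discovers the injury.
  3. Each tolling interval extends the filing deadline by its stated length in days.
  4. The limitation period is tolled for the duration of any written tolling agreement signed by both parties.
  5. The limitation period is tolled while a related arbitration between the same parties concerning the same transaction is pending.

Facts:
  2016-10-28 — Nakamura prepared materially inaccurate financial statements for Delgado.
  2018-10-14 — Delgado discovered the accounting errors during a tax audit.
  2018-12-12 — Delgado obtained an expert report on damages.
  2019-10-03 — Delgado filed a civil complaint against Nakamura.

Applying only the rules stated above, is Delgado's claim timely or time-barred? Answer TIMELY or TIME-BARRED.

Taking the later of the act (2016-10-28) and discovery (2018-10-14), the claim accrued on 2018-10-14.
The untolled deadline — 1 year after 2018-10-14 — is 2019-10-14.
The other events in the timeline have no effect on the limitation period under the stated rules.
Filing on 2019-10-03 beat the 2019-10-14 deadline — the action is timely.

TIMELY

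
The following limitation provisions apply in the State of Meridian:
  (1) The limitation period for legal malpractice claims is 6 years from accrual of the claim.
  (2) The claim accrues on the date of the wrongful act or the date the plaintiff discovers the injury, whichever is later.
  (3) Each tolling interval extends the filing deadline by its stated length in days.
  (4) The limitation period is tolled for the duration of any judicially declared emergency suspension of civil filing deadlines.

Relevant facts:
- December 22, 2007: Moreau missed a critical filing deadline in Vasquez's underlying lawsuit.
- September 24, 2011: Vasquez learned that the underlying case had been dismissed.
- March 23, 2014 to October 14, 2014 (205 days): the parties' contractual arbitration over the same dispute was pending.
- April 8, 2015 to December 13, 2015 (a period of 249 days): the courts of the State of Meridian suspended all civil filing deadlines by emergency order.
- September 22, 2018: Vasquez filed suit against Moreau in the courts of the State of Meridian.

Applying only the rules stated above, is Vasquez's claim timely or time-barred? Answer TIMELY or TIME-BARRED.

Taking the later of the act (December 22, 2007) and discovery (September 24, 2011), the claim accrued on September 24, 2011.
The untolled deadline — 6 years after September 24, 2011 — is September 24, 2017.
Because the emergency suspension of filing deadlines ran from April 8, 2015 to December 13, 2015, the deadline is extended by 249 days to May 31, 2018.
No stated provision tolls the period for a pending arbitration, so the interval from March 23, 2014 to October 14, 2014 has no effect on the deadline.
The September 22, 2018 filing falls after the May 31, 2018 deadline; the claim is time-barred.

TIME-BARRED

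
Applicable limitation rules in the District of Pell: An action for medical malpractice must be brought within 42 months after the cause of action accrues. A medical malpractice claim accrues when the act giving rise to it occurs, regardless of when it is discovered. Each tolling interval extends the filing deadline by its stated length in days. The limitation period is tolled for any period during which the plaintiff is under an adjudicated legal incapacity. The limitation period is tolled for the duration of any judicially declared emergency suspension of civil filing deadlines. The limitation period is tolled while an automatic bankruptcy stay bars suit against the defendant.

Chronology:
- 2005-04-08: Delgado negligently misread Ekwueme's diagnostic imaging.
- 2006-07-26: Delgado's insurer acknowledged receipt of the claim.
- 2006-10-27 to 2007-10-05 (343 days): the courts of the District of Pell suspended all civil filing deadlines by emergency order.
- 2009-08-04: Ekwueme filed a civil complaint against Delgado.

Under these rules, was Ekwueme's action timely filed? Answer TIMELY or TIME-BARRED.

TIMELY

The cause of action accrued on 2005-04-08, the date of the act.
42 months from 2005-04-08 is 2008-10-08.
The period was tolled for 343 days by the emergency suspension of filing deadlines (2006-10-27 to 2007-10-05), pushing the deadline to 2009-09-16.
Nothing else in the chronology tolls or restarts the period.
The 2009-08-04 filing precedes the 2009-09-16 deadline; the claim is timely.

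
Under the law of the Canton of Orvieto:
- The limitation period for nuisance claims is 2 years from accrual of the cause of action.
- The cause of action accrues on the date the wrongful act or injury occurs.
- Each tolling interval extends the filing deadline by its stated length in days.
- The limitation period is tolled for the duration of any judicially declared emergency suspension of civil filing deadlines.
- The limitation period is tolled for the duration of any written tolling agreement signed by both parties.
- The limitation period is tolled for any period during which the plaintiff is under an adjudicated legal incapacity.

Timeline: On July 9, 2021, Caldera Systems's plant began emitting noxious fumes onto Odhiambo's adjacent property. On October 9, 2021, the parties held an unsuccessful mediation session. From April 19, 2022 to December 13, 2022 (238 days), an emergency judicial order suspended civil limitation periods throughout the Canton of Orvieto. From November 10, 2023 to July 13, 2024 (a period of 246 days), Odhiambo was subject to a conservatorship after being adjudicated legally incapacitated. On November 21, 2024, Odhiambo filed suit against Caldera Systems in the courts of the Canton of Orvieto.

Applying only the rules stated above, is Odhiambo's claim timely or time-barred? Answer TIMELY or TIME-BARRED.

TIME-BARRED

The cause of action accrued on July 9, 2021, the date of the act.
The untolled deadline — 2 years after July 9, 2021 — is July 9, 2023.
The period was tolled for 238 days by the emergency suspension of filing deadlines (April 19, 2022 to December 13, 2022), pushing the deadline to March 3, 2024.
Because the plaintiff's legal incapacity ran from November 10, 2023 to July 13, 2024, the deadline is extended by 246 days to November 4, 2024.
Nothing else in the chronology tolls or restarts the period.
The November 21, 2024 filing falls after the November 4, 2024 deadline; the claim is time-barred.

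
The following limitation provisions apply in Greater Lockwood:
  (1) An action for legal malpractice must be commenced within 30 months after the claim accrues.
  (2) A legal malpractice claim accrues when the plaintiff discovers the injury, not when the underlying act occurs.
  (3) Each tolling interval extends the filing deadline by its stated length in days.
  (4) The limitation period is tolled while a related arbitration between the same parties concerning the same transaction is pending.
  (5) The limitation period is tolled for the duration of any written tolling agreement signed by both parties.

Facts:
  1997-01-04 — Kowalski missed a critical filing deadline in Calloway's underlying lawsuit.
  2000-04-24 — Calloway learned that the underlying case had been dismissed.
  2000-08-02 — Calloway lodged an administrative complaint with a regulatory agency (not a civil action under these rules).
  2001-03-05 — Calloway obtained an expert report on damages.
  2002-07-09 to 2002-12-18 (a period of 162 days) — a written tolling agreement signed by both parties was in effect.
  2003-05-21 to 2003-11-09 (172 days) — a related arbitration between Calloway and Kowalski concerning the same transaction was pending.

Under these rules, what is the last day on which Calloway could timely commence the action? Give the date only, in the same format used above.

Under the discovery rule, the claim accrued on 2000-04-24, when Calloway discovered the injury — not on the 1997-01-04 date of the underlying act.
Adding the 30 months base period to 2000-04-24 gives a deadline of 2002-10-24, before any tolling.
The written tolling agreement from 2002-07-09 to 2002-12-18 tolled the period for 162 days, extending the deadline to 2003-04-04.
By the time the pending related arbitration began on 2003-05-21, the limitation period had already expired on 2003-04-04; that interval cannot revive it.
Nothing else in the chronology tolls or restarts the period.

2003-04-04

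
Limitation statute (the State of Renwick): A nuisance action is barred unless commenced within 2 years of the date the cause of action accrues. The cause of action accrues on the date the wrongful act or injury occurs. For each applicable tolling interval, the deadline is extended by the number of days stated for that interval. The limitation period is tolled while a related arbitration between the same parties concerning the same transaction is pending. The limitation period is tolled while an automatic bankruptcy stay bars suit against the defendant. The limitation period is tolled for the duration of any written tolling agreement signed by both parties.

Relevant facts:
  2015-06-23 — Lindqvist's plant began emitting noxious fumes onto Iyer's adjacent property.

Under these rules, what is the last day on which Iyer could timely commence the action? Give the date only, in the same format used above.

2017-06-23

The claim accrued on 2015-06-23, when the wrongful act occurred.
The untolled deadline — 2 years after 2015-06-23 — is 2017-06-23.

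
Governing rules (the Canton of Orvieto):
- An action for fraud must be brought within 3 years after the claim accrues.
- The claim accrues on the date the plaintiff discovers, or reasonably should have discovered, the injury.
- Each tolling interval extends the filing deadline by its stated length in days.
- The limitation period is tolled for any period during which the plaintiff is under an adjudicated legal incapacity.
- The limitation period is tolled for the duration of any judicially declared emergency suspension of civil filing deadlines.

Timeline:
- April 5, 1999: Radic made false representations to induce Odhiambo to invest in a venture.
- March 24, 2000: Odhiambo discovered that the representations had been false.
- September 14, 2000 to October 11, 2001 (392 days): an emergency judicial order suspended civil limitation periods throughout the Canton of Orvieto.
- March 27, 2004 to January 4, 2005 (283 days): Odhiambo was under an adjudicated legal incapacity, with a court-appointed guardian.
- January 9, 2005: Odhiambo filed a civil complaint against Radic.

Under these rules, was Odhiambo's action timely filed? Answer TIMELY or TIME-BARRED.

Under the discovery rule, the claim accrued on March 24, 2000, when Odhiambo discovered the injury — not on the April 5, 1999 date of the underlying act.
The untolled deadline — 3 years after March 24, 2000 — is March 24, 2003.
Because the emergency suspension of filing deadlines ran from September 14, 2000 to October 11, 2001, the deadline is extended by 392 days to April 19, 2004.
The plaintiff's legal incapacity from March 27, 2004 to January 4, 2005 tolled the period for 283 days, extending the deadline to January 27, 2005.
Filing on January 9, 2005 beat the January 27, 2005 deadline — the action is timely.

TIMELY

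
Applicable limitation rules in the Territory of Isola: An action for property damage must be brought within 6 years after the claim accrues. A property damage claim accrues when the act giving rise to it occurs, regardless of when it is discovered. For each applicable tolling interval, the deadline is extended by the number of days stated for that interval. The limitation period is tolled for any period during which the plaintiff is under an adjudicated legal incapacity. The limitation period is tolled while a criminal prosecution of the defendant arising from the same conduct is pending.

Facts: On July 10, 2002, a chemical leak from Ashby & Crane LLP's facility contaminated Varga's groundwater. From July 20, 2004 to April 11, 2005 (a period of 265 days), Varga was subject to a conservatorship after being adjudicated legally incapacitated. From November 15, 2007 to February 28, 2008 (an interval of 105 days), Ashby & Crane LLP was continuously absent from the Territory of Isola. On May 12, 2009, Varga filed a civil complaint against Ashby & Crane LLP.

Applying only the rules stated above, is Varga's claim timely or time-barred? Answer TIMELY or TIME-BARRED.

TIME-BARRED

The claim accrued on July 10, 2002, when the wrongful act occurred.
6 years from July 10, 2002 is July 10, 2008.
Because the plaintiff's legal incapacity ran from July 20, 2004 to April 11, 2005, the deadline is extended by 265 days to April 1, 2009.
No stated provision tolls the period for the defendant's absence, so the interval from November 15, 2007 to February 28, 2008 has no effect on the deadline.
Filing on May 12, 2009 missed the April 1, 2009 deadline — the action is time-barred.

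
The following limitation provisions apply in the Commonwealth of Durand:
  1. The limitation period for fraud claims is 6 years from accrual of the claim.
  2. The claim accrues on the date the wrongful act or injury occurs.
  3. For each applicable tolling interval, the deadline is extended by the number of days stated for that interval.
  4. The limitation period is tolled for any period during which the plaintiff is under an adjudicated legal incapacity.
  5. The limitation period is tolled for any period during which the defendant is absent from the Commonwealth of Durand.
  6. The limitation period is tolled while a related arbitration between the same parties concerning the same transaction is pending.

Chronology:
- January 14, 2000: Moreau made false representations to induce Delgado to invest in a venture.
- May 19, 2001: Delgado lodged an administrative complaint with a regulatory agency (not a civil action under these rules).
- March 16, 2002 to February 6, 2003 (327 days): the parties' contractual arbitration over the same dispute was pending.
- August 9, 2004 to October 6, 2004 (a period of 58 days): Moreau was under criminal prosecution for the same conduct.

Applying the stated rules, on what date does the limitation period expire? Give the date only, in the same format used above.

The limitation period began to run on January 14, 2000.
Adding the 6 years base period to January 14, 2000 gives a deadline of January 14, 2006, before any tolling.
The pending related arbitration from March 16, 2002 to February 6, 2003 tolled the period for 327 days, extending the deadline to December 7, 2006.
No stated provision tolls the period for a criminal prosecution, so the interval from August 9, 2004 to October 6, 2004 has no effect on the deadline.
Nothing else in the chronology tolls or restarts the period.

December 7, 2006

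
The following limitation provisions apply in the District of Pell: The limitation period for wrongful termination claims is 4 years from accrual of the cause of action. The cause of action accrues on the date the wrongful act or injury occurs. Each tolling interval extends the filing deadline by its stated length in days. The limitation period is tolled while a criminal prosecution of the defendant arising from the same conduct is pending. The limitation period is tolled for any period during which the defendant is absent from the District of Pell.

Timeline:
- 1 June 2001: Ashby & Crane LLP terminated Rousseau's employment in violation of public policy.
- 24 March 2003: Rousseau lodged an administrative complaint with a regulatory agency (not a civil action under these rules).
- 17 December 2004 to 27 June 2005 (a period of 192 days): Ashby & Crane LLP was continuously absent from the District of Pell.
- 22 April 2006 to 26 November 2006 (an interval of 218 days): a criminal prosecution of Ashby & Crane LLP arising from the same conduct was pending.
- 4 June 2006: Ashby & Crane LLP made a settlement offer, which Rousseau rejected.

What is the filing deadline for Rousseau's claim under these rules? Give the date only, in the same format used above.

10 December 2005

The cause of action accrued on 1 June 2001, the date of the act.
The untolled deadline — 4 years after 1 June 2001 — is 1 June 2005.
The defendant's absence from the jurisdiction from 17 December 2004 to 27 June 2005 tolled the period for 192 days, extending the deadline to 10 December 2005.
By the time the pending criminal prosecution began on 22 April 2006, the limitation period had already expired on 10 December 2005; that interval cannot revive it.
Nothing else in the chronology tolls or restarts the period.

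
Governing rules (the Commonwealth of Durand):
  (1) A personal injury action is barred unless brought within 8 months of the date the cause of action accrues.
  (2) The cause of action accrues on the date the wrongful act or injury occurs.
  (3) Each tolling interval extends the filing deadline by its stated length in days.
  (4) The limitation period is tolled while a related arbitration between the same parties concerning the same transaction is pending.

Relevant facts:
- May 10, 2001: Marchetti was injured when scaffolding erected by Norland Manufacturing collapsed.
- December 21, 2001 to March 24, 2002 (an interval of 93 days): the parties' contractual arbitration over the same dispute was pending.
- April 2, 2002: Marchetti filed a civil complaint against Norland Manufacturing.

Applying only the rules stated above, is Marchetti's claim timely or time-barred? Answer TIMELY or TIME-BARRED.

The cause of action accrued on May 10, 2001, the date of the act.
Adding the 8 months base period to May 10, 2001 gives a deadline of January 10, 2002, before any tolling.
The pending related arbitration from December 21, 2001 to March 24, 2002 tolled the period for 93 days, extending the deadline to April 13, 2002.
Marchetti filed on April 2, 2002, before the April 13, 2002 deadline, so the action is timely.

TIMELY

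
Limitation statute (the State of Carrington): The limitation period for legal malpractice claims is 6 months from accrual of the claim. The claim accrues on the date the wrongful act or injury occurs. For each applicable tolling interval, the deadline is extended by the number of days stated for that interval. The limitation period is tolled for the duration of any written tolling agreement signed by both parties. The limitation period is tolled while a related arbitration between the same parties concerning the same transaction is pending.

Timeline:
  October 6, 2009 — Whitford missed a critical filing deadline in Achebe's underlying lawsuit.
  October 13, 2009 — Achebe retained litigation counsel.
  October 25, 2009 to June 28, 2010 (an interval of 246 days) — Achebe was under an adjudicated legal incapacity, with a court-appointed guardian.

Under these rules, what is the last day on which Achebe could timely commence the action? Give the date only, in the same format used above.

April 6, 2010

The claim accrued on October 6, 2009, when the wrongful act occurred.
The untolled deadline — 6 months after October 6, 2009 — is April 6, 2010.
Although the plaintiff's incapacity ran from October 25, 2009 to June 28, 2010, the stated rules do not make that a tolling event, so it is disregarded.
The other events in the timeline have no effect on the limitation period under the stated rules.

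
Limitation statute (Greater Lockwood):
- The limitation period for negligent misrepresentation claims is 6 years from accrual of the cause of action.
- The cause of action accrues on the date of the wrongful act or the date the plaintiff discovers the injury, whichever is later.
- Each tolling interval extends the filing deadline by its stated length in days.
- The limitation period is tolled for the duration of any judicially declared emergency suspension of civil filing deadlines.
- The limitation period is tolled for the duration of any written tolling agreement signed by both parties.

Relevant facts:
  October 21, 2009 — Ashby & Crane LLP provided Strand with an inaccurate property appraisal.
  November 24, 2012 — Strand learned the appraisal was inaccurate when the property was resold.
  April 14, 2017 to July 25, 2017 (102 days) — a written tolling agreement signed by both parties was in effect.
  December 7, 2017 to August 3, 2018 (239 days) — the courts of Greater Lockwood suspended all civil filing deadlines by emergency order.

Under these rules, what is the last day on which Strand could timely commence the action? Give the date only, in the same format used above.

Because discovery on November 24, 2012 post-dates the October 21, 2009 act, accrual under the later-of rule falls on November 24, 2012.
6 years from November 24, 2012 is November 24, 2018.
Because the written tolling agreement ran from April 14, 2017 to July 25, 2017, the deadline is extended by 102 days to March 6, 2019.
The period was tolled for 239 days by the emergency suspension of filing deadlines (December 7, 2017 to August 3, 2018), pushing the deadline to October 31, 2019.

October 31, 2019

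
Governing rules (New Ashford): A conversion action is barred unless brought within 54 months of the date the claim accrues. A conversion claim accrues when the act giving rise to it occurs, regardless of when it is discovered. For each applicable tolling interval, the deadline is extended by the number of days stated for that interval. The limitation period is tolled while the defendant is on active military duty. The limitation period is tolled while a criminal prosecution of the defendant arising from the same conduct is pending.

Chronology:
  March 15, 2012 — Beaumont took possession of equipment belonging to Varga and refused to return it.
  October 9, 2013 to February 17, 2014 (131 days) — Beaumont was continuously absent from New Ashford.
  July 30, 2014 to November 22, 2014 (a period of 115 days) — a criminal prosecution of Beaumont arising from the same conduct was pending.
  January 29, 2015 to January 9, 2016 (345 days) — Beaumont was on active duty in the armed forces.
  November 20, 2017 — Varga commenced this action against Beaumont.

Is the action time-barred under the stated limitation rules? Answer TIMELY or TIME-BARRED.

The claim accrued on March 15, 2012, the date of the act.
54 months from March 15, 2012 is September 15, 2016.
Because the pending criminal prosecution ran from July 30, 2014 to November 22, 2014, the deadline is extended by 115 days to January 8, 2017.
The defendant's active military service from January 29, 2015 to January 9, 2016 tolled the period for 345 days, extending the deadline to December 19, 2017.
No stated provision tolls the period for the defendant's absence, so the interval from October 9, 2013 to February 17, 2014 has no effect on the deadline.
Filing on November 20, 2017 beat the December 19, 2017 deadline — the action is timely.

TIMELY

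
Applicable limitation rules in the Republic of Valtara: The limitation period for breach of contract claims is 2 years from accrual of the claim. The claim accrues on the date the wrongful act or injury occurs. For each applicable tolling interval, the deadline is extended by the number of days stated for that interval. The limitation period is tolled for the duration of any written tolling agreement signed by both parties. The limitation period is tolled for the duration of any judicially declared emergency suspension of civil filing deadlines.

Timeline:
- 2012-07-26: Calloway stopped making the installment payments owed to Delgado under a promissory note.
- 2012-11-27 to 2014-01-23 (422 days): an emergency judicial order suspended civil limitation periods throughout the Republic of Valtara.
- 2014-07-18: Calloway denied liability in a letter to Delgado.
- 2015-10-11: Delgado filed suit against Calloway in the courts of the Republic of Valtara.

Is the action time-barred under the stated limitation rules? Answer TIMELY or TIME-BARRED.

TIME-BARRED

The claim accrued on 2012-07-26, the date of the act.
The untolled deadline — 2 years after 2012-07-26 — is 2014-07-26.
The period was tolled for 422 days by the emergency suspension of filing deadlines (2012-11-27 to 2014-01-23), pushing the deadline to 2015-09-21.
None of the other events listed affects the running of the period under the stated rules.
Delgado filed on 2015-10-11, after the 2015-09-21 deadline, so the action is time-barred.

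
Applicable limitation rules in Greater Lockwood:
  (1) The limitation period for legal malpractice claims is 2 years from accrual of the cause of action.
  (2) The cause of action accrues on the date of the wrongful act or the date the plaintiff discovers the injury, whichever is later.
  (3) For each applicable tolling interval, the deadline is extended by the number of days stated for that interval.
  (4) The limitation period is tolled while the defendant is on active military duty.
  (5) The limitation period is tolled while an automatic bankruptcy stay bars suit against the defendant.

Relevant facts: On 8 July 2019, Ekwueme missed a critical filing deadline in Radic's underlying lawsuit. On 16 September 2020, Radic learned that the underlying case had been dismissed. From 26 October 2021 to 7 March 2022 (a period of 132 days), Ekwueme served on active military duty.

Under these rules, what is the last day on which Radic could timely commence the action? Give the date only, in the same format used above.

The claim accrued on 16 September 2020 — the later of the 8 July 2019 act and the 16 September 2020 discovery.
2 years from 16 September 2020 is 16 September 2022.
The period was tolled for 132 days by the defendant's active military service (26 October 2021 to 7 March 2022), pushing the deadline to 26 January 2023.

26 January 2023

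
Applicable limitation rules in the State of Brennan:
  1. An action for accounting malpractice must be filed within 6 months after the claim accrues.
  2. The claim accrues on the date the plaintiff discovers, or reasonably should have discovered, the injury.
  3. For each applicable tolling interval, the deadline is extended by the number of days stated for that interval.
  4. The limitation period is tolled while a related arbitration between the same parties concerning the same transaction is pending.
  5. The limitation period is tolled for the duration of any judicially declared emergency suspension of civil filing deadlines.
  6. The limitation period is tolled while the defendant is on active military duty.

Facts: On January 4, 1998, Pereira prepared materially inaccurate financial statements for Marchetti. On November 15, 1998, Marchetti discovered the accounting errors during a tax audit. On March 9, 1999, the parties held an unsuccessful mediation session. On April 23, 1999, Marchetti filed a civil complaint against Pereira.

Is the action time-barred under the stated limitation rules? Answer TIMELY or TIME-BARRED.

TIMELY

Under the discovery rule, the claim accrued on November 15, 1998, when Marchetti discovered the injury — not on the January 4, 1998 date of the underlying act.
The untolled deadline — 6 months after November 15, 1998 — is May 15, 1999.
Nothing else in the chronology tolls or restarts the period.
Filing on April 23, 1999 beat the May 15, 1999 deadline — the action is timely.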